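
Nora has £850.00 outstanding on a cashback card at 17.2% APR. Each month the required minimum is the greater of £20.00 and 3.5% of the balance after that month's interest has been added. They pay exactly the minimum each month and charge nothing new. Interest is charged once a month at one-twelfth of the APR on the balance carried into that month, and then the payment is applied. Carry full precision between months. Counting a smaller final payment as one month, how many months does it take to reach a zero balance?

56 months

Monthly rate r = 17.2%/12 = 1.43333% = 0.0143333.
While 3.5% of the post-interest balance exceeds £20.00, each month B ← (B·(1+r))·(1 − 0.035), i.e. B shrinks by the factor (1+r)·0.965 = 0.97883.
This holds for months 1–20. Entering month 21 the balance is £554.09; 3.5% of the post-interest balance is now below £20.00, so the flat £20.00 minimum applies from here.
From month 21 a fixed £20.00 at rate r clears £554.09 in 36 more payments. Total: 20 + 36 = 56 months.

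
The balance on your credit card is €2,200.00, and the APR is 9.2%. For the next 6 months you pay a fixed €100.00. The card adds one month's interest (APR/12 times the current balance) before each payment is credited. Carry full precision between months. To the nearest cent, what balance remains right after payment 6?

Monthly rate r = 9.2%/12 = 0.766667% = 0.00766667.
Each month: B ← B·(1+r) − €100.00.
Month 1: interest €16.87; balance after payment €2,116.87.
Month 2: interest €16.23; balance after payment €2,033.10.
Month 3: interest €15.59; balance after payment €1,948.68.
Month 4: interest €14.94; balance after payment €1,863.62.
Month 5: interest €14.29; balance after payment €1,777.91.
Month 6: interest €13.63; balance after payment €1,691.54.

€1,691.54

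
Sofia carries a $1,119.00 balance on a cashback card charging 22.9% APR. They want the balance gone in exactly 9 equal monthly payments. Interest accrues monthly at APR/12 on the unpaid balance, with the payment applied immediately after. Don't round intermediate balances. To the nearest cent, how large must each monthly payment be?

$136.50

Monthly rate r = 22.9%/12 = 1.90833% = 0.0190833.
Level-payment amortization: P = B₀·r / (1 − (1+r)^(−n)) = 1119.00·0.0190833 / (1 − 1.01908^(−9)).
Denominator 1 − (1+r)^(−9) = 0.156446349.
P = 21.3542 / 0.156446349 ≈ 136.50.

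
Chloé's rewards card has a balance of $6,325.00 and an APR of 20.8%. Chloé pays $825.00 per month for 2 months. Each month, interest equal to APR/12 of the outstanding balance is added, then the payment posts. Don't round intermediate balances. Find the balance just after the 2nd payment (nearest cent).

$4,881.87

Monthly rate r = 20.8%/12 = 1.73333% = 0.0173333.
Each month: B ← B·(1+r) − $825.00.
Month 1: interest $109.63; balance after payment $5,609.63.
Month 2: interest $97.23; balance after payment $4,881.87.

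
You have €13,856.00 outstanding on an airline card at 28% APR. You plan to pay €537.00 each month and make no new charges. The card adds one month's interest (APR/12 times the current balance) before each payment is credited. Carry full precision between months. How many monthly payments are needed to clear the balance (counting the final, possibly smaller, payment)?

Monthly rate r = 28%/12 = 2.33333% = 0.0233333.
Recurrence: B ← B·(1+r) − €537.00.
Month 1: interest €323.31; balance after payment €13,642.31.
Month 2: interest €318.32; balance after payment €13,423.63.
Closed form: n = −ln(1 − rB₀/P)/ln(1+r) = −ln(0.39794)/ln(1.02333) ≈ 39.950, so the balance reaches zero during payment 40.

40 months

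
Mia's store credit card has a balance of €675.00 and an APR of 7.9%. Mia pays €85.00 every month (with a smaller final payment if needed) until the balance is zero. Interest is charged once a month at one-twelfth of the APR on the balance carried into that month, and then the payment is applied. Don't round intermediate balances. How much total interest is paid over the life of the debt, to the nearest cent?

Monthly rate r = 7.9%/12 = 0.658333% = 0.00658333.
Payoff takes n = ⌈−ln(1 − rB₀/P)/ln(1+r)⌉ = ⌈8.183⌉ = 9 payments; the last is €15.61.
Total paid = 8·€85.00 + €15.61 = €695.61.
Total interest = total paid − principal = €695.61 − €675.00 = €20.61.

€20.61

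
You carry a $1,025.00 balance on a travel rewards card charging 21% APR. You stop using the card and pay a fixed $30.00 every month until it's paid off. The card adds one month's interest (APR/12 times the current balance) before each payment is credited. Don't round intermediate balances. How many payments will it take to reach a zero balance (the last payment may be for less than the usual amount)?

Monthly rate r = 21%/12 = 1.75% = 0.0175.
Recurrence: B ← B·(1+r) − $30.00.
Month 1: interest $17.94; balance after payment $1,012.94.
Month 2: interest $17.73; balance after payment $1,000.66.
Closed form: n = −ln(1 − rB₀/P)/ln(1+r) = −ln(0.40208)/ln(1.0175) ≈ 52.517, so the balance reaches zero during payment 53.

53 months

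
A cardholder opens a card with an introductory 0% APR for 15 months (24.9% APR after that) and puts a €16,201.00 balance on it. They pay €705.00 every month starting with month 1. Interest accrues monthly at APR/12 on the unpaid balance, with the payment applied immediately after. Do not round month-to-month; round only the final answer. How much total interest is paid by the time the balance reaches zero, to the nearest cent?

Promo months 1–15 at r₀ = 0%/12 = 0; months 16+ at r₁ = 24.9%/12 = 0.02075.
After month 15 (no interest yet): B = €16,201.00 − 15·€705.00 = €5,626.00.
Then at r₁ with €705.00/mo: n₂ = −ln(1 − r₁·B/P)/ln(1+r₁) ≈ 8.81 → 9 more payments.
Total paid = 23·€705.00 + €575.27 = €16,790.27; interest = €16,790.27 − €16,201.00 = €589.27.

€589.27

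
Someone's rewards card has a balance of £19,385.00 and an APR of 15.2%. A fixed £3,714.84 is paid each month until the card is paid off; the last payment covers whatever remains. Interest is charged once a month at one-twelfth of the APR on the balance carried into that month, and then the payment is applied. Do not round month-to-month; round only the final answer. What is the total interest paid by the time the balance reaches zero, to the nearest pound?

Monthly rate r = 15.2%/12 = 1.26667% = 0.0126667.
Payoff takes n = ⌈−ln(1 − rB₀/P)/ln(1+r)⌉ = ⌈5.433⌉ = 6 payments; the last is £1,613.65.
Total paid = 5·£3,714.84 + £1,613.65 = £20,187.85.
Total interest = total paid − principal = £20,187.85 − £19,385.00 = £802.85.

£803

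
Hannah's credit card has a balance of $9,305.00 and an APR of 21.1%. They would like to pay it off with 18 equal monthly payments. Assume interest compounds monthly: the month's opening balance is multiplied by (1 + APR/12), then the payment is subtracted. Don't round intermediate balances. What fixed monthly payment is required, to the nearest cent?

$607.55

Monthly rate r = 21.1%/12 = 1.75833% = 0.0175833.
Level-payment amortization: P = B₀·r / (1 − (1+r)^(−n)) = 9305.00·0.0175833 / (1 − 1.01758^(−18)).
Denominator 1 − (1+r)^(−18) = 0.26929805.
P = 163.613 / 0.26929805 ≈ 607.55.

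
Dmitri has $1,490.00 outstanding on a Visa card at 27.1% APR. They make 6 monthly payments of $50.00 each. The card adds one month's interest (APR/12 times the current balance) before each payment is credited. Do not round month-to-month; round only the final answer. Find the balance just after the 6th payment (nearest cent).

Monthly rate r = 27.1%/12 = 2.25833% = 0.0225833.
Each month: B ← B·(1+r) − $50.00.
Month 1: interest $33.65; balance after payment $1,473.65.
Month 2: interest $33.28; balance after payment $1,456.93.
Month 3: interest $32.90; balance after payment $1,439.83.
Month 4: interest $32.52; balance after payment $1,422.35.
Month 5: interest $32.12; balance after payment $1,404.47.
Month 6: interest $31.72; balance after payment $1,386.19.

$1,386.19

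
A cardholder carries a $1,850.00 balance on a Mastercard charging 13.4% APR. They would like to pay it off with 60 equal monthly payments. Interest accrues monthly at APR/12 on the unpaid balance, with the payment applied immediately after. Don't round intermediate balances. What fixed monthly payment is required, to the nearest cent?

Monthly rate r = 13.4%/12 = 1.11667% = 0.0111667.
Level-payment amortization: P = B₀·r / (1 − (1+r)^(−n)) = 1850.00·0.0111667 / (1 − 1.01117^(−60)).
Denominator 1 − (1+r)^(−60) = 0.486387806.
P = 20.6583 / 0.486387806 ≈ 42.47.

$42.47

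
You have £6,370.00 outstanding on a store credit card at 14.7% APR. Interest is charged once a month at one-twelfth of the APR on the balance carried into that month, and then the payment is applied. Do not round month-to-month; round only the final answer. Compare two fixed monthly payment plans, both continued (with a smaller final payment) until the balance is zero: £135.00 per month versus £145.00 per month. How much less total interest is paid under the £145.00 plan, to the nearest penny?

Monthly rate r = 14.7%/12 = 1.225% = 0.01225.
At £135.00/mo: n = ⌈−ln(1 − rB₀/P)/ln(1+r)⌉ = 71 payments (last £116.56); total interest = total paid − £6,370.00 = £3,196.56.
At £145.00/mo: 64 payments (last £65.30); total interest £2,830.30.
Interest saved = £3,196.56 − £2,830.30 = £366.26.

£366.26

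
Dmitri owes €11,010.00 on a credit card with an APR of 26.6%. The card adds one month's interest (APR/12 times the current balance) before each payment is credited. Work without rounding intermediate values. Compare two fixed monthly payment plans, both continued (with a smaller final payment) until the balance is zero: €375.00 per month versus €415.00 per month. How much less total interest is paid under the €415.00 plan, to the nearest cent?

Monthly rate r = 26.6%/12 = 2.21667% = 0.0221667.
At €375.00/mo: n = ⌈−ln(1 − rB₀/P)/ln(1+r)⌉ = 48 payments (last €371.11); total interest = total paid − €11,010.00 = €6,986.11.
At €415.00/mo: 41 payments (last €189.55); total interest €5,779.55.
Interest saved = €6,986.11 − €5,779.55 = €1,206.56.

€1,206.56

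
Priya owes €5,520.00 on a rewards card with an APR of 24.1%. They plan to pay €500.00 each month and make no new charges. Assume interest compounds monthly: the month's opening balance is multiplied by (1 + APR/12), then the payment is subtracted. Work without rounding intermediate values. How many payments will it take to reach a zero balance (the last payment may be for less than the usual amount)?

13 payments

Monthly rate r = 24.1%/12 = 2.00833% = 0.0200833.
Recurrence: B ← B·(1+r) − €500.00.
Month 1: interest €110.86; balance after payment €5,130.86.
Month 2: interest €103.04; balance after payment €4,733.90.
Closed form: n = −ln(1 − rB₀/P)/ln(1+r) = −ln(0.77828)/ln(1.02008) ≈ 12.606, so the balance reaches zero during payment 13.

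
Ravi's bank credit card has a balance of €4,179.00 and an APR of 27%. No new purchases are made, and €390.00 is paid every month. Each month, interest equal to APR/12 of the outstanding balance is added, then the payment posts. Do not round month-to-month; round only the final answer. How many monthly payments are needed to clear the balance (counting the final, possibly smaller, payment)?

Monthly rate r = 27%/12 = 2.25% = 0.0225.
Recurrence: B ← B·(1+r) − €390.00.
Month 1: interest €94.03; balance after payment €3,883.03.
Month 2: interest €87.37; balance after payment €3,580.40.
Closed form: n = −ln(1 − rB₀/P)/ln(1+r) = −ln(0.7589)/ln(1.0225) ≈ 12.399, so the balance reaches zero during payment 13.

13 payments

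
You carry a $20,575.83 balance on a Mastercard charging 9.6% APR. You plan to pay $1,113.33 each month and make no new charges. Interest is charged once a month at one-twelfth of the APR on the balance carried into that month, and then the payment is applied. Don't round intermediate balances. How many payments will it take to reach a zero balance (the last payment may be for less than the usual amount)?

21 payments

Monthly rate r = 9.6%/12 = 0.8% = 0.008.
Recurrence: B ← B·(1+r) − $1,113.33.
Month 1: interest $164.61; balance after payment $19,627.11.
Month 2: interest $157.02; balance after payment $18,670.79.
Closed form: n = −ln(1 − rB₀/P)/ln(1+r) = −ln(0.85215)/ln(1.008) ≈ 20.079, so the balance reaches zero during payment 21.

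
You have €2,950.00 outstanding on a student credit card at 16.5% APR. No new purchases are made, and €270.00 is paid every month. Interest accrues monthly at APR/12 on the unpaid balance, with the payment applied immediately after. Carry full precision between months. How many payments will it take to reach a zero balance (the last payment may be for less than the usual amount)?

12 payments

Monthly rate r = 16.5%/12 = 1.375% = 0.01375.
Recurrence: B ← B·(1+r) − €270.00.
Month 1: interest €40.56; balance after payment €2,720.56.
Month 2: interest €37.41; balance after payment €2,487.97.
Closed form: n = −ln(1 − rB₀/P)/ln(1+r) = −ln(0.84977)/ln(1.01375) ≈ 11.921, so the balance reaches zero during payment 12.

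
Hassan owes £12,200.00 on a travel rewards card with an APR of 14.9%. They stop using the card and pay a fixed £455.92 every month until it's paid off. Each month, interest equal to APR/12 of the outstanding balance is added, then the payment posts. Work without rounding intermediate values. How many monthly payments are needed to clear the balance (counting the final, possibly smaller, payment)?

33 payments

Monthly rate r = 14.9%/12 = 1.24167% = 0.0124167.
Recurrence: B ← B·(1+r) − £455.92.
Month 1: interest £151.48; balance after payment £11,895.56.
Month 2: interest £147.70; balance after payment £11,587.35.
Closed form: n = −ln(1 − rB₀/P)/ln(1+r) = −ln(0.66774)/ln(1.01242) ≈ 32.727, so the balance reaches zero during payment 33.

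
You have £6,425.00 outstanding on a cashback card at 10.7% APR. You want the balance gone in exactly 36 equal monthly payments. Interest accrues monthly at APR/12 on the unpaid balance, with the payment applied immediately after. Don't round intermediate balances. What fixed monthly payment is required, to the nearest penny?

Monthly rate r = 10.7%/12 = 0.891667% = 0.00891667.
Level-payment amortization: P = B₀·r / (1 − (1+r)^(−n)) = 6425.00·0.00891667 / (1 − 1.00892^(−36)).
Denominator 1 − (1+r)^(−36) = 0.273543974.
P = 57.2896 / 0.273543974 ≈ 209.43.

£209.43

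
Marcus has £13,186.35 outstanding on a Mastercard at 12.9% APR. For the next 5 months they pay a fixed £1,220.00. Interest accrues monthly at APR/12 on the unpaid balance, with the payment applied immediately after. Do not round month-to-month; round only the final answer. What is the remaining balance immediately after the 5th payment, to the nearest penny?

Monthly rate r = 12.9%/12 = 1.075% = 0.01075.
Each month: B ← B·(1+r) − £1,220.00.
Month 1: interest £141.75; balance after payment £12,108.10.
Month 2: interest £130.16; balance after payment £11,018.27.
Month 3: interest £118.45; balance after payment £9,916.71.
Month 4: interest £106.60; balance after payment £8,803.32.
Month 5: interest £94.64; balance after payment £7,677.95.

£7,677.95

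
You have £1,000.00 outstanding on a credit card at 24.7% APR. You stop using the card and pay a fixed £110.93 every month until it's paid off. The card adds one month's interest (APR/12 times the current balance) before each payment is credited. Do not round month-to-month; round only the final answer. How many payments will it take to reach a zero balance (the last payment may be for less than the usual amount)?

Monthly rate r = 24.7%/12 = 2.05833% = 0.0205833.
Recurrence: B ← B·(1+r) − £110.93.
Month 1: interest £20.58; balance after payment £909.65.
Month 2: interest £18.72; balance after payment £817.45.
Closed form: n = −ln(1 − rB₀/P)/ln(1+r) = −ln(0.81445)/ln(1.02058) ≈ 10.074, so the balance reaches zero during payment 11.

11 months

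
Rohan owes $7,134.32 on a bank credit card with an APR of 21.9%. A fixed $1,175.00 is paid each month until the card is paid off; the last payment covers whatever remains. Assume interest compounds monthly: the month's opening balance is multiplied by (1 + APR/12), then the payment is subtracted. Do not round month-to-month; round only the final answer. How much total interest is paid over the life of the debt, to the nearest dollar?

$499

Monthly rate r = 21.9%/12 = 1.825% = 0.01825.
Payoff takes n = ⌈−ln(1 − rB₀/P)/ln(1+r)⌉ = ⌈6.494⌉ = 7 payments; the last is $582.91.
Total paid = 6·$1,175.00 + $582.91 = $7,632.91.
Total interest = total paid − principal = $7,632.91 − $7,134.32 = $498.59.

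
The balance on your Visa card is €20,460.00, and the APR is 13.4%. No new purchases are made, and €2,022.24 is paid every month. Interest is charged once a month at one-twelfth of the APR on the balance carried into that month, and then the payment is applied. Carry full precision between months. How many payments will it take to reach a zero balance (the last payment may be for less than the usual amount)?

Monthly rate r = 13.4%/12 = 1.11667% = 0.0111667.
Recurrence: B ← B·(1+r) − €2,022.24.
Month 1: interest €228.47; balance after payment €18,666.23.
Month 2: interest €208.44; balance after payment €16,852.43.
Closed form: n = −ln(1 − rB₀/P)/ln(1+r) = −ln(0.88702)/ln(1.01117) ≈ 10.796, so the balance reaches zero during payment 11.

11 payments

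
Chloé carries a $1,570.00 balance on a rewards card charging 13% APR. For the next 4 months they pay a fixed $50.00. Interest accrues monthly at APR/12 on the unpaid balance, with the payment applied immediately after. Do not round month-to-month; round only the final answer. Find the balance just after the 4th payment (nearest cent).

Monthly rate r = 13%/12 = 1.08333% = 0.0108333.
Each month: B ← B·(1+r) − $50.00.
Month 1: interest $17.01; balance after payment $1,537.01.
Month 2: interest $16.65; balance after payment $1,503.66.
Month 3: interest $16.29; balance after payment $1,469.95.
Month 4: interest $15.92; balance after payment $1,435.87.

$1,435.87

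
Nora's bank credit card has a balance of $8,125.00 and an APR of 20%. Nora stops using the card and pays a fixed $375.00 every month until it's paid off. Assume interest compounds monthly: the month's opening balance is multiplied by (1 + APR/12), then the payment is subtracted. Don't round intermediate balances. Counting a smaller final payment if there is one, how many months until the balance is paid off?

Monthly rate r = 20%/12 = 1.66667% = 0.0166667.
Recurrence: B ← B·(1+r) − $375.00.
Month 1: interest $135.42; balance after payment $7,885.42.
Month 2: interest $131.42; balance after payment $7,641.84.
Closed form: n = −ln(1 − rB₀/P)/ln(1+r) = −ln(0.63889)/ln(1.01667) ≈ 27.105, so the balance reaches zero during payment 28.

28 payments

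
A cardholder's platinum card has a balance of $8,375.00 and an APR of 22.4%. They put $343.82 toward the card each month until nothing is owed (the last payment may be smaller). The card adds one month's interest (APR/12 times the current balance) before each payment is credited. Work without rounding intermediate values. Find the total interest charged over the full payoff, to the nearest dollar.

$2,899

Monthly rate r = 22.4%/12 = 1.86667% = 0.0186667.
Payoff takes n = ⌈−ln(1 − rB₀/P)/ln(1+r)⌉ = ⌈32.789⌉ = 33 payments; the last is $271.65.
Total paid = 32·$343.82 + $271.65 = $11,273.89.
Total interest = total paid − principal = $11,273.89 − $8,375.00 = $2,898.89.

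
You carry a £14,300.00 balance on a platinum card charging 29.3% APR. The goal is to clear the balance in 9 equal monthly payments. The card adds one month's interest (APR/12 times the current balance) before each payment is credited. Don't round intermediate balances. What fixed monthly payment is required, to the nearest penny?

Monthly rate r = 29.3%/12 = 2.44167% = 0.0244167.
Level-payment amortization: P = B₀·r / (1 − (1+r)^(−n)) = 14300.00·0.0244167 / (1 − 1.02442^(−9)).
Denominator 1 − (1+r)^(−9) = 0.195158652.
P = 349.158 / 0.195158652 ≈ 1789.10.

£1,789.10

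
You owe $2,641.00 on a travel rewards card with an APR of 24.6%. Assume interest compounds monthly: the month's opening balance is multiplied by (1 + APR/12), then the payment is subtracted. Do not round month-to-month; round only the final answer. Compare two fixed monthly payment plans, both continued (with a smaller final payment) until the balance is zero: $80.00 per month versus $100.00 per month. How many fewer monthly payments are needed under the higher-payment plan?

Monthly rate r = 24.6%/12 = 2.05% = 0.0205.
At $80.00/mo: n = ⌈−ln(1 − rB₀/P)/ln(1+r)⌉ = 56 payments (last $52.42); total interest = total paid − $2,641.00 = $1,811.42.
At $100.00/mo: 39 payments (last $41.96); total interest $1,200.96.
Payments saved = 56 − 39 = 17.

17 fewer payments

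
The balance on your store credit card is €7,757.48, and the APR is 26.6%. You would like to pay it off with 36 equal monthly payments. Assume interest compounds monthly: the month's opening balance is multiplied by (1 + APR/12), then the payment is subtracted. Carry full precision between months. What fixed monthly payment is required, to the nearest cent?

Monthly rate r = 26.6%/12 = 2.21667% = 0.0221667.
Level-payment amortization: P = B₀·r / (1 − (1+r)^(−n)) = 7757.48·0.0221667 / (1 − 1.02217^(−36)).
Denominator 1 − (1+r)^(−36) = 0.545830166.
P = 171.957 / 0.545830166 ≈ 315.04.

€315.04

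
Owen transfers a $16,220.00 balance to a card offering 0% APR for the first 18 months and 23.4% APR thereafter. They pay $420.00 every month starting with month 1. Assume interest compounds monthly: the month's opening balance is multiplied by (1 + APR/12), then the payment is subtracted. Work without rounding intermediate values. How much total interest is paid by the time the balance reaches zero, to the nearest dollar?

Promo months 1–18 at r₀ = 0%/12 = 0; months 19+ at r₁ = 23.4%/12 = 0.0195.
After month 18 (no interest yet): B = $16,220.00 − 18·$420.00 = $8,660.00.
Then at r₁ with $420.00/mo: n₂ = −ln(1 − r₁·B/P)/ln(1+r₁) ≈ 26.63 → 27 more payments.
Total paid = 44·$420.00 + $265.48 = $18,745.48; interest = $18,745.48 − $16,220.00 = $2,525.48.

$2,525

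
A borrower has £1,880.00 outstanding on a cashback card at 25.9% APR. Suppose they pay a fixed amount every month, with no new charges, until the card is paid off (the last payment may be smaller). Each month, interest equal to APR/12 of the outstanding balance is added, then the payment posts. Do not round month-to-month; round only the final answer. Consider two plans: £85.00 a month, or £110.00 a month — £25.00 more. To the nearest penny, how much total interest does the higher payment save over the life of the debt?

Monthly rate r = 25.9%/12 = 2.15833% = 0.0215833.
At £85.00/mo: n = ⌈−ln(1 − rB₀/P)/ln(1+r)⌉ = 31 payments (last £33.16); total interest = total paid − £1,880.00 = £703.16.
At £110.00/mo: 22 payments (last £61.23); total interest £491.23.
Interest saved = £703.16 − £491.23 = £211.93.

£211.93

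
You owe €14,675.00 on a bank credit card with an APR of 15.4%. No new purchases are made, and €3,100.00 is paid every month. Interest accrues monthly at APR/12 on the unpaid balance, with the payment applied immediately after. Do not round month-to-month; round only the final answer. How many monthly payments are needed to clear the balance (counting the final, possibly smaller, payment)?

Monthly rate r = 15.4%/12 = 1.28333% = 0.0128333.
Recurrence: B ← B·(1+r) − €3,100.00.
Month 1: interest €188.33; balance after payment €11,763.33.
Month 2: interest €150.96; balance after payment €8,814.29.
Month 3: interest €113.12; balance after payment €5,827.41.
Month 4: interest €74.79; balance after payment €2,802.19.
Month 5: interest €35.96; balance after payment €0.00.

5 months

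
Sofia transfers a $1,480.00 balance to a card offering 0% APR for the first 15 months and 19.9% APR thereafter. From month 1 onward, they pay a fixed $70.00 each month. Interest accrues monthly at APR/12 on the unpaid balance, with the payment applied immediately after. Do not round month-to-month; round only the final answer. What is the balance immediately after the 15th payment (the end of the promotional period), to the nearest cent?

$430.00

Promo months 1–15 at r₀ = 0%/12 = 0; months 16+ at r₁ = 19.9%/12 = 0.0165833.
After month 15 (no interest yet): B = $1,480.00 − 15·$70.00 = $430.00.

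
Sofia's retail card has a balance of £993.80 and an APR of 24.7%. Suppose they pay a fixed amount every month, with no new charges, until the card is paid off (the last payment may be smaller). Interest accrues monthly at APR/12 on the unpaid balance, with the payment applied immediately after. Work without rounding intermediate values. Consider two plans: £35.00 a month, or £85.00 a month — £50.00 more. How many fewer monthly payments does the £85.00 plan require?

30 fewer payments

Monthly rate r = 24.7%/12 = 2.05833% = 0.0205833.
At £35.00/mo: n = ⌈−ln(1 − rB₀/P)/ln(1+r)⌉ = 44 payments (last £3.56); total interest = total paid − £993.80 = £514.76.
At £85.00/mo: 14 payments (last £43.74); total interest £154.94.
Payments saved = 44 − 14 = 30.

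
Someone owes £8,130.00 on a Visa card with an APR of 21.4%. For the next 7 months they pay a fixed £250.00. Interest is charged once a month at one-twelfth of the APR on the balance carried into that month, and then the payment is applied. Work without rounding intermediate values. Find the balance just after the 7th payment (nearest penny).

£7,354.38

Monthly rate r = 21.4%/12 = 1.78333% = 0.0178333.
Each month: B ← B·(1+r) − £250.00.
Month 1: interest £144.98; balance after payment £8,024.99.
Month 2: interest £143.11; balance after payment £7,918.10.
Month 3: interest £141.21; balance after payment £7,809.30.
Month 4: interest £139.27; balance after payment £7,698.57.
Month 5: interest £137.29; balance after payment £7,585.86.
Month 6: interest £135.28; balance after payment £7,471.14.
Month 7: interest £133.24; balance after payment £7,354.38.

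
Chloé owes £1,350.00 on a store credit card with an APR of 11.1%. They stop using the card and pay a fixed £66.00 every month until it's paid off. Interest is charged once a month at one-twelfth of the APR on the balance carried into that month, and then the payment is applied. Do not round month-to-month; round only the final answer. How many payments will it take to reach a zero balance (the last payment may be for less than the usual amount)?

23 payments

Monthly rate r = 11.1%/12 = 0.925% = 0.00925.
Recurrence: B ← B·(1+r) − £66.00.
Month 1: interest £12.49; balance after payment £1,296.49.
Month 2: interest £11.99; balance after payment £1,242.48.
Closed form: n = −ln(1 − rB₀/P)/ln(1+r) = −ln(0.8108)/ln(1.00925) ≈ 22.779, so the balance reaches zero during payment 23.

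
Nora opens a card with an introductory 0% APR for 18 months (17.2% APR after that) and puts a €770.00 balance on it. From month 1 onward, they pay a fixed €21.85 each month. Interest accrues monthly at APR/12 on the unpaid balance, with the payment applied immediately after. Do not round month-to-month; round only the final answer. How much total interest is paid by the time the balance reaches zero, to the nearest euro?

€59

Promo months 1–18 at r₀ = 0%/12 = 0; months 19+ at r₁ = 17.2%/12 = 0.0143333.
After month 18 (no interest yet): B = €770.00 − 18·€21.85 = €376.70.
Then at r₁ with €21.85/mo: n₂ = −ln(1 − r₁·B/P)/ln(1+r₁) ≈ 19.94 → 20 more payments.
Total paid = 37·€21.85 + €20.64 = €829.09; interest = €829.09 − €770.00 = €59.09.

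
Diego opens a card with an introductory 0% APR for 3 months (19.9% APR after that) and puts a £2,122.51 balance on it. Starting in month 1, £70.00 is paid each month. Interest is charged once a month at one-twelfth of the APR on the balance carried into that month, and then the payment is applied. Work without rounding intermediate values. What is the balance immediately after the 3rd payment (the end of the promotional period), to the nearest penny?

£1,912.51

Promo months 1–3 at r₀ = 0%/12 = 0; months 4+ at r₁ = 19.9%/12 = 0.0165833.
After month 3 (no interest yet): B = £2,122.51 − 3·£70.00 = £1,912.51.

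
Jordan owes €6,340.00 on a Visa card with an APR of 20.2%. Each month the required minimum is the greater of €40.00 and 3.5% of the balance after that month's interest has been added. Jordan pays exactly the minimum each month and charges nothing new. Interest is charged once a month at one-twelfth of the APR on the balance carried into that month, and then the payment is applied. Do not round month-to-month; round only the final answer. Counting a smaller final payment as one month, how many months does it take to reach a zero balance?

Monthly rate r = 20.2%/12 = 1.68333% = 0.0168333.
While 3.5% of the post-interest balance exceeds €40.00, each month B ← (B·(1+r))·(1 − 0.035), i.e. B shrinks by the factor (1+r)·0.965 = 0.98124.
This holds for months 1–92. Entering month 93 the balance is €1,110.66; 3.5% of the post-interest balance is now below €40.00, so the flat €40.00 minimum applies from here.
From month 93 a fixed €40.00 at rate r clears €1,110.66 in 38 more payments. Total: 92 + 38 = 130 months.

130 months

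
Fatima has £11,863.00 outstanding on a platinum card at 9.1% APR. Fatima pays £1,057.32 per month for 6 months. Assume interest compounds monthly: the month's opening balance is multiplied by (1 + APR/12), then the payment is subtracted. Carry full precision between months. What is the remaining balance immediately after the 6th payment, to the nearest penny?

£5,947.69

Monthly rate r = 9.1%/12 = 0.758333% = 0.00758333.
Each month: B ← B·(1+r) − £1,057.32.
Month 1: interest £89.96; balance after payment £10,895.64.
Month 2: interest £82.63; balance after payment £9,920.95.
Month 3: interest £75.23; balance after payment £8,938.86.
Month 4: interest £67.79; balance after payment £7,949.33.
Month 5: interest £60.28; balance after payment £6,952.29.
Month 6: interest £52.72; balance after payment £5,947.69.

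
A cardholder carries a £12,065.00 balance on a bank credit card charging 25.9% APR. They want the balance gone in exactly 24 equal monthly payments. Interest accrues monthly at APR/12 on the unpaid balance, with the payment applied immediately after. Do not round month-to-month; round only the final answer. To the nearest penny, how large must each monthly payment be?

Monthly rate r = 25.9%/12 = 2.15833% = 0.0215833.
Level-payment amortization: P = B₀·r / (1 − (1+r)^(−n)) = 12065.00·0.0215833 / (1 − 1.02158^(−24)).
Denominator 1 − (1+r)^(−24) = 0.400997239.
P = 260.403 / 0.400997239 ≈ 649.39.

£649.39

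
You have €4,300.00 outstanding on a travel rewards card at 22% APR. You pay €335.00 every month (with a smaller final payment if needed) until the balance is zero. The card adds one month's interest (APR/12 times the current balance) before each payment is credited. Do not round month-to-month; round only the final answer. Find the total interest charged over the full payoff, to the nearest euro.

€648

Monthly rate r = 22%/12 = 1.83333% = 0.0183333.
Payoff takes n = ⌈−ln(1 − rB₀/P)/ln(1+r)⌉ = ⌈14.768⌉ = 15 payments; the last is €257.96.
Total paid = 14·€335.00 + €257.96 = €4,947.96.
Total interest = total paid − principal = €4,947.96 − €4,300.00 = €647.96.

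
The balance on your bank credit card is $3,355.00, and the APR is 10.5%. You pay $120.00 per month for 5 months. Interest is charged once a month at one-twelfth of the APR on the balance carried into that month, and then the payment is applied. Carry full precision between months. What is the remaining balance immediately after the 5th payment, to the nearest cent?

Monthly rate r = 10.5%/12 = 0.875% = 0.00875.
Each month: B ← B·(1+r) − $120.00.
Month 1: interest $29.36; balance after payment $3,264.36.
Month 2: interest $28.56; balance after payment $3,172.92.
Month 3: interest $27.76; balance after payment $3,080.68.
Month 4: interest $26.96; balance after payment $2,987.64.
Month 5: interest $26.14; balance after payment $2,893.78.

$2,893.78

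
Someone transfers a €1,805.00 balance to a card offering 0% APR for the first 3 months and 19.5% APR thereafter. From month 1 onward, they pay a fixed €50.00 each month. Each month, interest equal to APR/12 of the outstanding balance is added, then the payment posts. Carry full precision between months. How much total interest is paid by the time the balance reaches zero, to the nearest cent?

Promo months 1–3 at r₀ = 0%/12 = 0; months 4+ at r₁ = 19.5%/12 = 0.01625.
After month 3 (no interest yet): B = €1,805.00 − 3·€50.00 = €1,655.00.
Then at r₁ with €50.00/mo: n₂ = −ln(1 − r₁·B/P)/ln(1+r₁) ≈ 47.89 → 48 more payments.
Total paid = 50·€50.00 + €44.42 = €2,544.42; interest = €2,544.42 − €1,805.00 = €739.42.

€739.42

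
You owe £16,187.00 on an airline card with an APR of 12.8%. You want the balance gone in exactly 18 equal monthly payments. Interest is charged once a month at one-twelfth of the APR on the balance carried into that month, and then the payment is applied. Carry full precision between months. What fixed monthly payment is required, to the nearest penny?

£993.14

Monthly rate r = 12.8%/12 = 1.06667% = 0.0106667.
Level-payment amortization: P = B₀·r / (1 − (1+r)^(−n)) = 16187.00·0.0106667 / (1 − 1.01067^(−18)).
Denominator 1 − (1+r)^(−18) = 0.173853553.
P = 172.661 / 0.173853553 ≈ 993.14.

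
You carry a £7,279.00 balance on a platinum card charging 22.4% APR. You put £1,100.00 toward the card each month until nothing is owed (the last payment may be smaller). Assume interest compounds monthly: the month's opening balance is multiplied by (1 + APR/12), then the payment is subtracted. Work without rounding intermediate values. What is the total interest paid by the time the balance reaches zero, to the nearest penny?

Monthly rate r = 22.4%/12 = 1.86667% = 0.0186667.
Payoff takes n = ⌈−ln(1 − rB₀/P)/ln(1+r)⌉ = ⌈7.129⌉ = 8 payments; the last is £142.82.
Total paid = 7·£1,100.00 + £142.82 = £7,842.82.
Total interest = total paid − principal = £7,842.82 − £7,279.00 = £563.82.

£563.82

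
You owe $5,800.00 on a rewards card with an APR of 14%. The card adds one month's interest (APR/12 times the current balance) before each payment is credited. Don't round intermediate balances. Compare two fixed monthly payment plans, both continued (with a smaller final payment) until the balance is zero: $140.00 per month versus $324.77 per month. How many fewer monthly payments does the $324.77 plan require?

Monthly rate r = 14%/12 = 1.16667% = 0.0116667.
At $140.00/mo: n = ⌈−ln(1 − rB₀/P)/ln(1+r)⌉ = 57 payments (last $130.48); total interest = total paid − $5,800.00 = $2,170.48.
At $324.77/mo: 21 payments (last $46.61); total interest $742.01.
Payments saved = 57 − 21 = 36.

36 fewer payments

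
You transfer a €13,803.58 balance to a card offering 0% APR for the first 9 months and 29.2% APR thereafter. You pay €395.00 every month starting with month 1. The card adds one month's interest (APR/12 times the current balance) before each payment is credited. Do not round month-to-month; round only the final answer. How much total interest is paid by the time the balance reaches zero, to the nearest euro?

€6,148

Promo months 1–9 at r₀ = 0%/12 = 0; months 10+ at r₁ = 29.2%/12 = 0.0243333.
After month 9 (no interest yet): B = €13,803.58 − 9·€395.00 = €10,248.58.
Then at r₁ with €395.00/mo: n₂ = −ln(1 − r₁·B/P)/ln(1+r₁) ≈ 41.51 → 42 more payments.
Total paid = 50·€395.00 + €201.27 = €19,951.27; interest = €19,951.27 − €13,803.58 = €6,147.69.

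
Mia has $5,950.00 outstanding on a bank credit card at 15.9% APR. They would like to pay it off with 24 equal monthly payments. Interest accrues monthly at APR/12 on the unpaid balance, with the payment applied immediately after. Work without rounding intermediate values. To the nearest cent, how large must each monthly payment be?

$291.05

Monthly rate r = 15.9%/12 = 1.325% = 0.01325.
Level-payment amortization: P = B₀·r / (1 − (1+r)^(−n)) = 5950.00·0.01325 / (1 − 1.01325^(−24)).
Denominator 1 − (1+r)^(−24) = 0.270876154.
P = 78.8375 / 0.270876154 ≈ 291.05.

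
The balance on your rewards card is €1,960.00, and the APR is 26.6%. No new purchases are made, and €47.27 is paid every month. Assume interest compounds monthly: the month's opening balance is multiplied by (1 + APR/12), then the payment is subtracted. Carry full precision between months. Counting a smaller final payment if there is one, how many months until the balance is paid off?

115 months

Monthly rate r = 26.6%/12 = 2.21667% = 0.0221667.
Recurrence: B ← B·(1+r) − €47.27.
Month 1: interest €43.45; balance after payment €1,956.18.
Month 2: interest €43.36; balance after payment €1,952.27.
Closed form: n = −ln(1 − rB₀/P)/ln(1+r) = −ln(0.080883)/ln(1.02217) ≈ 114.700, so the balance reaches zero during payment 115.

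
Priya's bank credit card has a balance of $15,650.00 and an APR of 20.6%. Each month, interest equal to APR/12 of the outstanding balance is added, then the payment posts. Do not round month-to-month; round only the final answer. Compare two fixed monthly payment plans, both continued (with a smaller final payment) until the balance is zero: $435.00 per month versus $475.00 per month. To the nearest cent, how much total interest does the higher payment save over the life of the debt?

Monthly rate r = 20.6%/12 = 1.71667% = 0.0171667.
At $435.00/mo: n = ⌈−ln(1 − rB₀/P)/ln(1+r)⌉ = 57 payments (last $208.62); total interest = total paid − $15,650.00 = $8,918.62.
At $475.00/mo: 49 payments (last $468.17); total interest $7,618.17.
Interest saved = $8,918.62 − $7,618.17 = $1,300.45.

$1,300.45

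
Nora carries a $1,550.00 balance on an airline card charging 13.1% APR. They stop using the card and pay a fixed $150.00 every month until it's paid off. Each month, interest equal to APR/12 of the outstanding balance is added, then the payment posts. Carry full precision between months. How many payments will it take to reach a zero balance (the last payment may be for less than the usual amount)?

Monthly rate r = 13.1%/12 = 1.09167% = 0.0109167.
Recurrence: B ← B·(1+r) − $150.00.
Month 1: interest $16.92; balance after payment $1,416.92.
Month 2: interest $15.47; balance after payment $1,282.39.
Closed form: n = −ln(1 − rB₀/P)/ln(1+r) = −ln(0.88719)/ln(1.01092) ≈ 11.024, so the balance reaches zero during payment 12.

12 payments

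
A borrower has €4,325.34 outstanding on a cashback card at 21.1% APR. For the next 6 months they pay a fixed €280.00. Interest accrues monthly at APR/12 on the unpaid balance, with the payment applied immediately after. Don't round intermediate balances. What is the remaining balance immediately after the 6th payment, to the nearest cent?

€3,046.59

Monthly rate r = 21.1%/12 = 1.75833% = 0.0175833.
Each month: B ← B·(1+r) − €280.00.
Month 1: interest €76.05; balance after payment €4,121.39.
Month 2: interest €72.47; balance after payment €3,913.86.
Month 3: interest €68.82; balance after payment €3,702.68.
Month 4: interest €65.11; balance after payment €3,487.79.
Month 5: interest €61.33; balance after payment €3,269.11.
Month 6: interest €57.48; balance after payment €3,046.59.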